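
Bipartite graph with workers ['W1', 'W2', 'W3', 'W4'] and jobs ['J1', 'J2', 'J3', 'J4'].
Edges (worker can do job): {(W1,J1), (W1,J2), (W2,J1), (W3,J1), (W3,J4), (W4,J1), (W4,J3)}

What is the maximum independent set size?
Maximum independent set = 4

By König's theorem:
- Min vertex cover = Max matching = 4
- Max independent set = Total vertices - Min vertex cover
- Max independent set = 8 - 4 = 4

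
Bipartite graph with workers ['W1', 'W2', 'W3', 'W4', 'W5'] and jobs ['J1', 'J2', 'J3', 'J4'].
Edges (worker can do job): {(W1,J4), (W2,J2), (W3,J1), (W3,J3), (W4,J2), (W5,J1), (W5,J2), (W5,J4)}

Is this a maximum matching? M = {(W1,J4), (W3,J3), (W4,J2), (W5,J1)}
Yes, size 4 is maximum

Proposed matching has size 4.
Maximum matching size for this graph: 4.

This is a maximum matching.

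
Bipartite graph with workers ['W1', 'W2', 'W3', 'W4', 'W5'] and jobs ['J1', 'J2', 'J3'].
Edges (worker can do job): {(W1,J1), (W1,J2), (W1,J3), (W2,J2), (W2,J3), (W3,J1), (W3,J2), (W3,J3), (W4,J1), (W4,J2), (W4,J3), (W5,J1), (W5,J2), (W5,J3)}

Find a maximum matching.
Matching: {(W3,J1), (W4,J2), (W5,J3)}

Maximum matching (size 3):
  W3 → J1
  W4 → J2
  W5 → J3

Each worker is assigned to at most one job, and each job to at most one worker.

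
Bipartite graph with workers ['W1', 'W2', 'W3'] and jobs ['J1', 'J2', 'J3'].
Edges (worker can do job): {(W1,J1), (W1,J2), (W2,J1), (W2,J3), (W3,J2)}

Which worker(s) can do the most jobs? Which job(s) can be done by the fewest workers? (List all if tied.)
Most versatile: W1, W2 (2 jobs); Least covered: J3 (1 workers)

Worker degrees (jobs they can do): W1:2, W2:2, W3:1
Job degrees (workers who can do it): J1:2, J2:2, J3:1

Maximum worker degree is 2, achieved by: W1, W2
Minimum job degree is 1, achieved by: J3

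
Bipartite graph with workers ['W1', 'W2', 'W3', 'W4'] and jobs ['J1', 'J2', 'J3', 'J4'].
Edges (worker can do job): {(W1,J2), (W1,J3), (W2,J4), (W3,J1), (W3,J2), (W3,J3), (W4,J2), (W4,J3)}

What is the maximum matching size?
Maximum matching size = 4

Maximum matching: {(W1,J2), (W2,J4), (W3,J1), (W4,J3)}
Size: 4

This assigns 4 workers to 4 distinct jobs.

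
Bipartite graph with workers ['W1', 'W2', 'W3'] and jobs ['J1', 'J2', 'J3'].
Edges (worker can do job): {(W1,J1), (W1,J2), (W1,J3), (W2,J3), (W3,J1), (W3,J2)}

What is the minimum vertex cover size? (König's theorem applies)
Minimum vertex cover size = 3

By König's theorem: in bipartite graphs,
min vertex cover = max matching = 3

Maximum matching has size 3, so minimum vertex cover also has size 3.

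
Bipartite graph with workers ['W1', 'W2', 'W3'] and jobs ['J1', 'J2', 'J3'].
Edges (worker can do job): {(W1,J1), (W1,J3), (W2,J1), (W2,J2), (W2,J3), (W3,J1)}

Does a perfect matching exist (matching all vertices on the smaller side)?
Yes, perfect matching exists (size 3)

Perfect matching: {(W1,J3), (W2,J2), (W3,J1)}
All 3 vertices on the smaller side are matched.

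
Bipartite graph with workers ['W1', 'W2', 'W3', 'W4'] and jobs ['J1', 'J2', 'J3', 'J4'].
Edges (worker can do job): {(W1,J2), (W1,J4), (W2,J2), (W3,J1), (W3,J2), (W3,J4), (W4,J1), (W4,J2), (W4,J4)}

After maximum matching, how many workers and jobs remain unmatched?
Unmatched: 1 workers, 1 jobs

Maximum matching size: 3
Workers: 4 total, 3 matched, 1 unmatched
Jobs: 4 total, 3 matched, 1 unmatched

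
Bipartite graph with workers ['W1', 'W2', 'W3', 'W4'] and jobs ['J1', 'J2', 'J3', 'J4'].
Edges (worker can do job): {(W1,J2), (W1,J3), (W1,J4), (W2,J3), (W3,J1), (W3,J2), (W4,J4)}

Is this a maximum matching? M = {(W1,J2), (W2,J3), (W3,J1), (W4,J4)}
Yes, size 4 is maximum

Proposed matching has size 4.
Maximum matching size for this graph: 4.

This is a maximum matching.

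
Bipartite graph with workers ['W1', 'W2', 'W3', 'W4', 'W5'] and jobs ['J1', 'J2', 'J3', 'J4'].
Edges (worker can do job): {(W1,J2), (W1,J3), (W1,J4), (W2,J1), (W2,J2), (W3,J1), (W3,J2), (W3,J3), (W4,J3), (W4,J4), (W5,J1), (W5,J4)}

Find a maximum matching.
Matching: {(W1,J2), (W2,J1), (W3,J3), (W5,J4)}

Maximum matching (size 4):
  W1 → J2
  W2 → J1
  W3 → J3
  W5 → J4

Each worker is assigned to at most one job, and each job to at most one worker.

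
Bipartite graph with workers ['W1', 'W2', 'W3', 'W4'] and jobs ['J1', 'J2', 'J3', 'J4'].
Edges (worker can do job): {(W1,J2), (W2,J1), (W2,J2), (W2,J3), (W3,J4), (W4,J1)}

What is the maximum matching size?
Maximum matching size = 4

Maximum matching: {(W1,J2), (W2,J3), (W3,J4), (W4,J1)}
Size: 4

This assigns 4 workers to 4 distinct jobs.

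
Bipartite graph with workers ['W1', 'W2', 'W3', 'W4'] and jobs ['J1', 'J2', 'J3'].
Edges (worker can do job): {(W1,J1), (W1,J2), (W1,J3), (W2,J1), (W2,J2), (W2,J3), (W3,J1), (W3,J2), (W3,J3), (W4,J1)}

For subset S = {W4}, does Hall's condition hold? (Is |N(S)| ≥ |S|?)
Yes: |N(S)| = 1, |S| = 1

Subset S = {W4}
Neighbors N(S) = {J1}

|N(S)| = 1, |S| = 1
Hall's condition: |N(S)| ≥ |S| is satisfied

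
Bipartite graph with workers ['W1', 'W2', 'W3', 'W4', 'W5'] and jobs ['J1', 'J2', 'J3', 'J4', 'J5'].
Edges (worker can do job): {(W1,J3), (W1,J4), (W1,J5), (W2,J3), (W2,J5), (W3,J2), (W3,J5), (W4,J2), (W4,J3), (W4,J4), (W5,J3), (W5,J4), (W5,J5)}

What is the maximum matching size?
Maximum matching size = 4

Maximum matching: {(W1,J5), (W3,J2), (W4,J3), (W5,J4)}
Size: 4

This assigns 4 workers to 4 distinct jobs.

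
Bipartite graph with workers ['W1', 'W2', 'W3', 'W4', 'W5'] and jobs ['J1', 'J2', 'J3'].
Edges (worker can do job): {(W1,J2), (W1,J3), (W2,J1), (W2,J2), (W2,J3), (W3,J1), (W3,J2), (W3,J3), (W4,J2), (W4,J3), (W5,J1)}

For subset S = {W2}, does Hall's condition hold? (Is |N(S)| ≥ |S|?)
Yes: |N(S)| = 3, |S| = 1

Subset S = {W2}
Neighbors N(S) = {J1, J2, J3}

|N(S)| = 3, |S| = 1
Hall's condition: |N(S)| ≥ |S| is satisfied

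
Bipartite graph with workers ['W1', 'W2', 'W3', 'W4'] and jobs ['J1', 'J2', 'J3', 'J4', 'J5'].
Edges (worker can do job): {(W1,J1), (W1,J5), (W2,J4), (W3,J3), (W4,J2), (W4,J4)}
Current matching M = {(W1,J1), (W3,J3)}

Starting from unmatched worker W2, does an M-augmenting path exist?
Yes: W2 → J4

An M-augmenting path alternates non-matching / matching edges, starting and ending at unmatched vertices.
Path: W2 → J4
(J4 is unmatched in M, so the path is augmenting.)
Flipping edges along this path would increase |M| from 2 to 3.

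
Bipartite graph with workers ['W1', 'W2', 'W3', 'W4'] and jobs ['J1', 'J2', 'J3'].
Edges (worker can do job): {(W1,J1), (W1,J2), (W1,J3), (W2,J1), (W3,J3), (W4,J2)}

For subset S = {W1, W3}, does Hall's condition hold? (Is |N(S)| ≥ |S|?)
Yes: |N(S)| = 3, |S| = 2

Subset S = {W1, W3}
Neighbors N(S) = {J1, J2, J3}

|N(S)| = 3, |S| = 2
Hall's condition: |N(S)| ≥ |S| is satisfied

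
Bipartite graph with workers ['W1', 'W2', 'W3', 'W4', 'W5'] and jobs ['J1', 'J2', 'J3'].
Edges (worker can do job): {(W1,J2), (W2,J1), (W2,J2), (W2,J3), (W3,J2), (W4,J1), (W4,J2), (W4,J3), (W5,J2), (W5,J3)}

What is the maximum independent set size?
Maximum independent set = 5

By König's theorem:
- Min vertex cover = Max matching = 3
- Max independent set = Total vertices - Min vertex cover
- Max independent set = 8 - 3 = 5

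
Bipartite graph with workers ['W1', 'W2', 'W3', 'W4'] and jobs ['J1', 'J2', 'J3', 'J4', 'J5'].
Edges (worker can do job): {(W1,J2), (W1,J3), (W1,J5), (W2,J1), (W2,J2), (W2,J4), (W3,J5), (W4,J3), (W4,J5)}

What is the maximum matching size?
Maximum matching size = 4

Maximum matching: {(W1,J2), (W2,J1), (W3,J5), (W4,J3)}
Size: 4

This assigns 4 workers to 4 distinct jobs.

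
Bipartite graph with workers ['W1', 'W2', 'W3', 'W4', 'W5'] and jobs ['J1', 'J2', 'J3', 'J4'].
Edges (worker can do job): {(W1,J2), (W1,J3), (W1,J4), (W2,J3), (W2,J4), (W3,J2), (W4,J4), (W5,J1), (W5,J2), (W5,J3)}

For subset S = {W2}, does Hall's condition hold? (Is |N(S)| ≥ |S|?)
Yes: |N(S)| = 2, |S| = 1

Subset S = {W2}
Neighbors N(S) = {J3, J4}

|N(S)| = 2, |S| = 1
Hall's condition: |N(S)| ≥ |S| is satisfied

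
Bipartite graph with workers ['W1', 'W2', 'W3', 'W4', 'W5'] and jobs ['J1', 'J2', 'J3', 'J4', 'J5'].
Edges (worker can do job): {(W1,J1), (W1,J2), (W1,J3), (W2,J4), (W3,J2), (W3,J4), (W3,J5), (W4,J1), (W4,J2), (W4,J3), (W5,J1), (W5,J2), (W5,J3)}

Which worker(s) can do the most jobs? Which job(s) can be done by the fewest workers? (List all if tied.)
Most versatile: W1, W3, W4, W5 (3 jobs); Least covered: J5 (1 workers)

Worker degrees (jobs they can do): W1:3, W2:1, W3:3, W4:3, W5:3
Job degrees (workers who can do it): J1:3, J2:4, J3:3, J4:2, J5:1

Maximum worker degree is 3, achieved by: W1, W3, W4, W5
Minimum job degree is 1, achieved by: J5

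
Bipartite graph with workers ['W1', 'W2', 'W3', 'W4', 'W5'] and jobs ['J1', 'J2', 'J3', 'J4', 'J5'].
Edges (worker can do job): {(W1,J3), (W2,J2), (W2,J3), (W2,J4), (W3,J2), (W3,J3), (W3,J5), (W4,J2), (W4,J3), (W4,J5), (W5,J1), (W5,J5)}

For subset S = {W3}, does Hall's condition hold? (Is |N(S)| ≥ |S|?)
Yes: |N(S)| = 3, |S| = 1

Subset S = {W3}
Neighbors N(S) = {J2, J3, J5}

|N(S)| = 3, |S| = 1
Hall's condition: |N(S)| ≥ |S| is satisfied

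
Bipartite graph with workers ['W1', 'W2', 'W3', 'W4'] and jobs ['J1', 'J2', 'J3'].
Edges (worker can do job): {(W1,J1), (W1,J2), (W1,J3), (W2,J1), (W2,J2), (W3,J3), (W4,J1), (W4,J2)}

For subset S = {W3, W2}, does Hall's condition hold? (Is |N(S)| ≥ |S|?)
Yes: |N(S)| = 3, |S| = 2

Subset S = {W3, W2}
Neighbors N(S) = {J1, J2, J3}

|N(S)| = 3, |S| = 2
Hall's condition: |N(S)| ≥ |S| is satisfied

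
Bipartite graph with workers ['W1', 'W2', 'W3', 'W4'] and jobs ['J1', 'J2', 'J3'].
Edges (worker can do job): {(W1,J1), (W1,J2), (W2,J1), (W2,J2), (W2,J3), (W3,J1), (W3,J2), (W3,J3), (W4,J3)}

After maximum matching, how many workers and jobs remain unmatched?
Unmatched: 1 workers, 0 jobs

Maximum matching size: 3
Workers: 4 total, 3 matched, 1 unmatched
Jobs: 3 total, 3 matched, 0 unmatched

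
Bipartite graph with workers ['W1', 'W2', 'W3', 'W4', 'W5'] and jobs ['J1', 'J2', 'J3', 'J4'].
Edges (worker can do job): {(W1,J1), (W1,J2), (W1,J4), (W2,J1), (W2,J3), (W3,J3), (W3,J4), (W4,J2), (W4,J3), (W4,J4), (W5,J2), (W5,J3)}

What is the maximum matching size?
Maximum matching size = 4

Maximum matching: {(W1,J1), (W3,J4), (W4,J2), (W5,J3)}
Size: 4

This assigns 4 workers to 4 distinct jobs.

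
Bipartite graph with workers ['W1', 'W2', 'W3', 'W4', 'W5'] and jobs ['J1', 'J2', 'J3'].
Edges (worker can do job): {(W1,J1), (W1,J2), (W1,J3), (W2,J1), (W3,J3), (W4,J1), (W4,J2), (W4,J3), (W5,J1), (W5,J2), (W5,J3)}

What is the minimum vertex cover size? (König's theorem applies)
Minimum vertex cover size = 3

By König's theorem: in bipartite graphs,
min vertex cover = max matching = 3

Maximum matching has size 3, so minimum vertex cover also has size 3.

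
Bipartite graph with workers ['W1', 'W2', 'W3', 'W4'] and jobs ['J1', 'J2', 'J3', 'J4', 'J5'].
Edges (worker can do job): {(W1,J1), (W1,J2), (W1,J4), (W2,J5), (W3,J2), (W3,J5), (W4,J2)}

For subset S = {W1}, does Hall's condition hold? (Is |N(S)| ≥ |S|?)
Yes: |N(S)| = 3, |S| = 1

Subset S = {W1}
Neighbors N(S) = {J1, J2, J4}

|N(S)| = 3, |S| = 1
Hall's condition: |N(S)| ≥ |S| is satisfied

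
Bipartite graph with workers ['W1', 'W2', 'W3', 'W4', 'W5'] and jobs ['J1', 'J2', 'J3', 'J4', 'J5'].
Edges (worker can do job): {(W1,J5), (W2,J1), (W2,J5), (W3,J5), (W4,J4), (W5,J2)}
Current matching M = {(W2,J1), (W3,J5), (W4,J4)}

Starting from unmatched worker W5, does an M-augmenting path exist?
Yes: W5 → J2

An M-augmenting path alternates non-matching / matching edges, starting and ending at unmatched vertices.
Path: W5 → J2
(J2 is unmatched in M, so the path is augmenting.)
Flipping edges along this path would increase |M| from 3 to 4.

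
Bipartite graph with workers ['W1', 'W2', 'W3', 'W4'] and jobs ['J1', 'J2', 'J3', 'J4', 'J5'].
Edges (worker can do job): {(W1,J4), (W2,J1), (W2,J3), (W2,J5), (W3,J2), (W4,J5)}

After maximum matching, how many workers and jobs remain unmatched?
Unmatched: 0 workers, 1 jobs

Maximum matching size: 4
Workers: 4 total, 4 matched, 0 unmatched
Jobs: 5 total, 4 matched, 1 unmatched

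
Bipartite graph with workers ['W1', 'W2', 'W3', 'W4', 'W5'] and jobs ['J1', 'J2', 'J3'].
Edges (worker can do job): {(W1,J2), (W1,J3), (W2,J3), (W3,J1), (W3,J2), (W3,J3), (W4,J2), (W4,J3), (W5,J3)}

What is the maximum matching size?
Maximum matching size = 3

Maximum matching: {(W3,J1), (W4,J2), (W5,J3)}
Size: 3

This assigns 3 workers to 3 distinct jobs.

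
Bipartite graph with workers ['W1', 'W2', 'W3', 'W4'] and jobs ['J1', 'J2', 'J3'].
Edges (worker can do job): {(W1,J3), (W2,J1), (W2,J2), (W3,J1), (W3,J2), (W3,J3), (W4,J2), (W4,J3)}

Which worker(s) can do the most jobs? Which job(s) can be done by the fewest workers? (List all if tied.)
Most versatile: W3 (3 jobs); Least covered: J1 (2 workers)

Worker degrees (jobs they can do): W1:1, W2:2, W3:3, W4:2
Job degrees (workers who can do it): J1:2, J2:3, J3:3

Maximum worker degree is 3, achieved by: W3
Minimum job degree is 2, achieved by: J1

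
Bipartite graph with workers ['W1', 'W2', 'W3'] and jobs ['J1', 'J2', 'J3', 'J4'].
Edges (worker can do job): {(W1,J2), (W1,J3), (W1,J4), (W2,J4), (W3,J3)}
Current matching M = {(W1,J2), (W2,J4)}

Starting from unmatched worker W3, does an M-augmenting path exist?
Yes: W3 → J3

An M-augmenting path alternates non-matching / matching edges, starting and ending at unmatched vertices.
Path: W3 → J3
(J3 is unmatched in M, so the path is augmenting.)
Flipping edges along this path would increase |M| from 2 to 3.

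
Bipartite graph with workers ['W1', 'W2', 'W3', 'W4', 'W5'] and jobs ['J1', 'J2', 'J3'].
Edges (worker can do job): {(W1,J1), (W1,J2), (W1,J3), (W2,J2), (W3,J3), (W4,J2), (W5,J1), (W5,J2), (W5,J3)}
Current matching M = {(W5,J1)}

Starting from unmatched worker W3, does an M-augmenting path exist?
Yes: W3 → J3

An M-augmenting path alternates non-matching / matching edges, starting and ending at unmatched vertices.
Path: W3 → J3
(J3 is unmatched in M, so the path is augmenting.)
Flipping edges along this path would increase |M| from 1 to 2.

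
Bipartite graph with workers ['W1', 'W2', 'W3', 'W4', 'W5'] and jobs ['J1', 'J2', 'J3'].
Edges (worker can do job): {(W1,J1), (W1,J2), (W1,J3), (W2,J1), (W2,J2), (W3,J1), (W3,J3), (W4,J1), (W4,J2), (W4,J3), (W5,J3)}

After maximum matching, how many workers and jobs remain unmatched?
Unmatched: 2 workers, 0 jobs

Maximum matching size: 3
Workers: 5 total, 3 matched, 2 unmatched
Jobs: 3 total, 3 matched, 0 unmatched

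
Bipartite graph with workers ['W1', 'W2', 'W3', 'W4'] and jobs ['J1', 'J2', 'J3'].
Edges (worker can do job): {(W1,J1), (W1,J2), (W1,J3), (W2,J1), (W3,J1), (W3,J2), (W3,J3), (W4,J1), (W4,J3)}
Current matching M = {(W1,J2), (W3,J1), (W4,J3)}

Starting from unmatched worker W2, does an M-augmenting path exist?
No augmenting path from W2

Alternating search from W2 reaches jobs: {J1, J2, J3}.
Every reachable job is already matched in M, and following those matched edges back to workers exposes no further unvisited jobs.
No M-augmenting path from W2 exists.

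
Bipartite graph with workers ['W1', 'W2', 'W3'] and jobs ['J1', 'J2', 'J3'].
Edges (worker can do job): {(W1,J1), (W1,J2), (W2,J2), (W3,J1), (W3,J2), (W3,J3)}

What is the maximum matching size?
Maximum matching size = 3

Maximum matching: {(W1,J1), (W2,J2), (W3,J3)}
Size: 3

This assigns 3 workers to 3 distinct jobs.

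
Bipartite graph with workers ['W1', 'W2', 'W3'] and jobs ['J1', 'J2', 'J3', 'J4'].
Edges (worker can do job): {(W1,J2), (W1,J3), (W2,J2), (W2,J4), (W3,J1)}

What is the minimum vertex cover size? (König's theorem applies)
Minimum vertex cover size = 3

By König's theorem: in bipartite graphs,
min vertex cover = max matching = 3

Maximum matching has size 3, so minimum vertex cover also has size 3.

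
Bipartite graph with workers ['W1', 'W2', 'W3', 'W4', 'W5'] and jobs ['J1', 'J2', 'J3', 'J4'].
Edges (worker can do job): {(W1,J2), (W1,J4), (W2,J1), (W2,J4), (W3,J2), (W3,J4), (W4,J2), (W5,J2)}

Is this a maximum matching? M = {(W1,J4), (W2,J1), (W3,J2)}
Yes, size 3 is maximum

Proposed matching has size 3.
Maximum matching size for this graph: 3.

This is a maximum matching.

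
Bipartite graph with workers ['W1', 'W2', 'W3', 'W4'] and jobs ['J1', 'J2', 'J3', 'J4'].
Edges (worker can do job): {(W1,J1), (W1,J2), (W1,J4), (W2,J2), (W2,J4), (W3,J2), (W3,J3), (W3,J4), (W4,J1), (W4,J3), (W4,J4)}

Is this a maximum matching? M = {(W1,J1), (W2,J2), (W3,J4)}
No, size 3 is not maximum

Proposed matching has size 3.
Maximum matching size for this graph: 4.

This is NOT maximum - can be improved to size 4.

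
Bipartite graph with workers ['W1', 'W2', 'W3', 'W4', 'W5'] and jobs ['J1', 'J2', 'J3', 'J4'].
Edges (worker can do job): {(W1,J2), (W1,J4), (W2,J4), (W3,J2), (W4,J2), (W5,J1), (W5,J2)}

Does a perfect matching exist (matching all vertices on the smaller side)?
No, maximum matching has size 3 < 4

Maximum matching has size 3, need 4 for perfect matching.
Unmatched workers: ['W4', 'W2']
Unmatched jobs: ['J3']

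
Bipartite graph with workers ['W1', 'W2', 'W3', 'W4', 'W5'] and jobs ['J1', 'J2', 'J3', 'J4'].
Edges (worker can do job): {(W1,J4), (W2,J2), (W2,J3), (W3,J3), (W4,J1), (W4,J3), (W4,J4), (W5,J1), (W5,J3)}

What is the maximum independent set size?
Maximum independent set = 5

By König's theorem:
- Min vertex cover = Max matching = 4
- Max independent set = Total vertices - Min vertex cover
- Max independent set = 9 - 4 = 5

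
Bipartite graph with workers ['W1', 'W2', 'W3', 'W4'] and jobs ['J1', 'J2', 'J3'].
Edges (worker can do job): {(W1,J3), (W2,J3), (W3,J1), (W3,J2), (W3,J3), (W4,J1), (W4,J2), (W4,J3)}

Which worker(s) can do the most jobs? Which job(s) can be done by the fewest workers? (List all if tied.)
Most versatile: W3, W4 (3 jobs); Least covered: J1, J2 (2 workers)

Worker degrees (jobs they can do): W1:1, W2:1, W3:3, W4:3
Job degrees (workers who can do it): J1:2, J2:2, J3:4

Maximum worker degree is 3, achieved by: W3, W4
Minimum job degree is 2, achieved by: J1, J2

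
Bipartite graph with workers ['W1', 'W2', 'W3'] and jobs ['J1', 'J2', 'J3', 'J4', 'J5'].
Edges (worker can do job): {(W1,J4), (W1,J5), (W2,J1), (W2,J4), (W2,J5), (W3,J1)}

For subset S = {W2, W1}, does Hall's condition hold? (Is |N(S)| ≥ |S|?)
Yes: |N(S)| = 3, |S| = 2

Subset S = {W2, W1}
Neighbors N(S) = {J1, J4, J5}

|N(S)| = 3, |S| = 2
Hall's condition: |N(S)| ≥ |S| is satisfied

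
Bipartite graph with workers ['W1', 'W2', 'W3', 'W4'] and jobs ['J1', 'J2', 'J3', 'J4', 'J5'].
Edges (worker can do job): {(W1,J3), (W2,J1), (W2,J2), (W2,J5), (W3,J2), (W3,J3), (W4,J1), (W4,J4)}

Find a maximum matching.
Matching: {(W1,J3), (W2,J5), (W3,J2), (W4,J1)}

Maximum matching (size 4):
  W1 → J3
  W2 → J5
  W3 → J2
  W4 → J1

Each worker is assigned to at most one job, and each job to at most one worker.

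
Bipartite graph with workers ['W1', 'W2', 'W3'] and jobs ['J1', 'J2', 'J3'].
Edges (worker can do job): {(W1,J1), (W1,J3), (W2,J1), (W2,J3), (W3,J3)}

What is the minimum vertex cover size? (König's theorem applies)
Minimum vertex cover size = 2

By König's theorem: in bipartite graphs,
min vertex cover = max matching = 2

Maximum matching has size 2, so minimum vertex cover also has size 2.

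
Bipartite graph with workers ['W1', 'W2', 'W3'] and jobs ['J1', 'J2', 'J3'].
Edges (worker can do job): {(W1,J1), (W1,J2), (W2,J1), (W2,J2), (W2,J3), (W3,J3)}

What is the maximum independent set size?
Maximum independent set = 3

By König's theorem:
- Min vertex cover = Max matching = 3
- Max independent set = Total vertices - Min vertex cover
- Max independent set = 6 - 3 = 3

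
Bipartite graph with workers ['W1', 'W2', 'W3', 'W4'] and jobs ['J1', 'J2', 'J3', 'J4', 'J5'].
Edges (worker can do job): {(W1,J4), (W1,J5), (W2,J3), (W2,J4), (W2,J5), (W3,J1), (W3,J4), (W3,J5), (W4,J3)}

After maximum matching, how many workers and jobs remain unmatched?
Unmatched: 0 workers, 1 jobs

Maximum matching size: 4
Workers: 4 total, 4 matched, 0 unmatched
Jobs: 5 total, 4 matched, 1 unmatched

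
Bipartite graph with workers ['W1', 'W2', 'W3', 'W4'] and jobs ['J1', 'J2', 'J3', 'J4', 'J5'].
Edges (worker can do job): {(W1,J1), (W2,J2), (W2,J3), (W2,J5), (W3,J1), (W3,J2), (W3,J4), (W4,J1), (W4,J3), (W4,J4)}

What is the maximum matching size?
Maximum matching size = 4

Maximum matching: {(W1,J1), (W2,J5), (W3,J4), (W4,J3)}
Size: 4

This assigns 4 workers to 4 distinct jobs.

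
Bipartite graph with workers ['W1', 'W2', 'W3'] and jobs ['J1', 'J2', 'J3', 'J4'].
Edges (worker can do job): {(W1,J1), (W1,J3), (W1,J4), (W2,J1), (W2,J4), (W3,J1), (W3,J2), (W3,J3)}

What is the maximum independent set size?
Maximum independent set = 4

By König's theorem:
- Min vertex cover = Max matching = 3
- Max independent set = Total vertices - Min vertex cover
- Max independent set = 7 - 3 = 4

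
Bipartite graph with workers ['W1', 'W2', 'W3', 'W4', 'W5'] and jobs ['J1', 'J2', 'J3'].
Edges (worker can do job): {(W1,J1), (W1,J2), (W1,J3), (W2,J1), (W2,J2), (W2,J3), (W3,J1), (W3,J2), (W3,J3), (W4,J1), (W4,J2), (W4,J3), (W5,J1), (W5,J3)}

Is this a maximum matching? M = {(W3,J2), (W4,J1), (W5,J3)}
Yes, size 3 is maximum

Proposed matching has size 3.
Maximum matching size for this graph: 3.

This is a maximum matching.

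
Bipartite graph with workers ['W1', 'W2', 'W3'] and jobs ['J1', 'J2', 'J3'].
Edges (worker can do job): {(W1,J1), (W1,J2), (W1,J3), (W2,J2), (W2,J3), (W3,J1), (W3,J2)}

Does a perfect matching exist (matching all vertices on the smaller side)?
Yes, perfect matching exists (size 3)

Perfect matching: {(W1,J1), (W2,J3), (W3,J2)}
All 3 vertices on the smaller side are matched.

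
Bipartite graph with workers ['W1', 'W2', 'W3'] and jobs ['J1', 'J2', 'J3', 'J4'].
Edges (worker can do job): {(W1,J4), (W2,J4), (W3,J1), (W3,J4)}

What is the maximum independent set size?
Maximum independent set = 5

By König's theorem:
- Min vertex cover = Max matching = 2
- Max independent set = Total vertices - Min vertex cover
- Max independent set = 7 - 2 = 5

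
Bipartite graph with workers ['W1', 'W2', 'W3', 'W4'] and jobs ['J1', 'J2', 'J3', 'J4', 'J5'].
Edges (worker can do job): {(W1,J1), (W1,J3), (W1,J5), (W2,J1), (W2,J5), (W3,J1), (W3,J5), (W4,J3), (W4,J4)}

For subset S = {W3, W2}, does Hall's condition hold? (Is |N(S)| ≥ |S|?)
Yes: |N(S)| = 2, |S| = 2

Subset S = {W3, W2}
Neighbors N(S) = {J1, J5}

|N(S)| = 2, |S| = 2
Hall's condition: |N(S)| ≥ |S| is satisfied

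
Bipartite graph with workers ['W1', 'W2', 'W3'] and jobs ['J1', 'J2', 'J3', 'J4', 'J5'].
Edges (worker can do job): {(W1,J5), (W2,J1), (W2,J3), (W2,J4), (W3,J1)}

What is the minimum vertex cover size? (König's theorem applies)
Minimum vertex cover size = 3

By König's theorem: in bipartite graphs,
min vertex cover = max matching = 3

Maximum matching has size 3, so minimum vertex cover also has size 3.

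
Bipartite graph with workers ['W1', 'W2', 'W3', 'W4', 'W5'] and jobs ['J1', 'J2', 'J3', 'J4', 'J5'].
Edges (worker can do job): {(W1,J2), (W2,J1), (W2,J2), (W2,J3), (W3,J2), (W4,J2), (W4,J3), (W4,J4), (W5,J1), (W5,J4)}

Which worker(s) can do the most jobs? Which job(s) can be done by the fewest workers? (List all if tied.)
Most versatile: W2, W4 (3 jobs); Least covered: J5 (0 workers)

Worker degrees (jobs they can do): W1:1, W2:3, W3:1, W4:3, W5:2
Job degrees (workers who can do it): J1:2, J2:4, J3:2, J4:2, J5:0

Maximum worker degree is 3, achieved by: W2, W4
Minimum job degree is 0, achieved by: J5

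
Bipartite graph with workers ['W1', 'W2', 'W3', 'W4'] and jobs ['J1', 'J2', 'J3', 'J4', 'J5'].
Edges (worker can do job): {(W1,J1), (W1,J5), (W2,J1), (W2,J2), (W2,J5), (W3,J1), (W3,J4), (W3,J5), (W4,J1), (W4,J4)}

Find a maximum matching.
Matching: {(W1,J5), (W2,J2), (W3,J4), (W4,J1)}

Maximum matching (size 4):
  W1 → J5
  W2 → J2
  W3 → J4
  W4 → J1

Each worker is assigned to at most one job, and each job to at most one worker.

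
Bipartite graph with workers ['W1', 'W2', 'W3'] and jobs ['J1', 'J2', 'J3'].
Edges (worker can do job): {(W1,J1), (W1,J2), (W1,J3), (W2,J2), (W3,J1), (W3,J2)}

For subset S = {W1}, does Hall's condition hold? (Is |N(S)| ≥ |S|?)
Yes: |N(S)| = 3, |S| = 1

Subset S = {W1}
Neighbors N(S) = {J1, J2, J3}

|N(S)| = 3, |S| = 1
Hall's condition: |N(S)| ≥ |S| is satisfied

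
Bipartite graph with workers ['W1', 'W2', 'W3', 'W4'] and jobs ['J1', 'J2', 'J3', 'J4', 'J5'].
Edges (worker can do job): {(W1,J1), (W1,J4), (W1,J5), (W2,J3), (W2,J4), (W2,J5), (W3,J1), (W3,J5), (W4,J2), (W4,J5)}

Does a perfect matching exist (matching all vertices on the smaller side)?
Yes, perfect matching exists (size 4)

Perfect matching: {(W1,J4), (W2,J3), (W3,J5), (W4,J2)}
All 4 vertices on the smaller side are matched.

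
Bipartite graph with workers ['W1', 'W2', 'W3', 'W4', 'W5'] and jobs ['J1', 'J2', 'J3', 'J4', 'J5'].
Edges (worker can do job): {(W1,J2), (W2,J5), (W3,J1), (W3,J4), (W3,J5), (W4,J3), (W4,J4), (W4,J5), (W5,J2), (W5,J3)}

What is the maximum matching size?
Maximum matching size = 5

Maximum matching: {(W1,J2), (W2,J5), (W3,J1), (W4,J4), (W5,J3)}
Size: 5

This assigns 5 workers to 5 distinct jobs.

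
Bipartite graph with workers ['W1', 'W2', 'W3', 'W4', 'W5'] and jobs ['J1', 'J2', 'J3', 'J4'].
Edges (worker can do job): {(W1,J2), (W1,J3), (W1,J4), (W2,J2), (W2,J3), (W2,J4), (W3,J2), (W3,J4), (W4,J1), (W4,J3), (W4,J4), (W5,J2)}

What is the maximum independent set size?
Maximum independent set = 5

By König's theorem:
- Min vertex cover = Max matching = 4
- Max independent set = Total vertices - Min vertex cover
- Max independent set = 9 - 4 = 5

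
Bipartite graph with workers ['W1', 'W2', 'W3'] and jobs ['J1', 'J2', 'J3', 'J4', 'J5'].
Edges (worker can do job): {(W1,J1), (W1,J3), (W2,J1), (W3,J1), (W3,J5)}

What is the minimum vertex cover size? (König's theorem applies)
Minimum vertex cover size = 3

By König's theorem: in bipartite graphs,
min vertex cover = max matching = 3

Maximum matching has size 3, so minimum vertex cover also has size 3.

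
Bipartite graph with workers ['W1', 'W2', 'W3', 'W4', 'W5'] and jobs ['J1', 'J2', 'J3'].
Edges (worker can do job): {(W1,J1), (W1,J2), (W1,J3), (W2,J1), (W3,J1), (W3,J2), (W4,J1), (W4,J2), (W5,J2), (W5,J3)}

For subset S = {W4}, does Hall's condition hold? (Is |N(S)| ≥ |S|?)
Yes: |N(S)| = 2, |S| = 1

Subset S = {W4}
Neighbors N(S) = {J1, J2}

|N(S)| = 2, |S| = 1
Hall's condition: |N(S)| ≥ |S| is satisfied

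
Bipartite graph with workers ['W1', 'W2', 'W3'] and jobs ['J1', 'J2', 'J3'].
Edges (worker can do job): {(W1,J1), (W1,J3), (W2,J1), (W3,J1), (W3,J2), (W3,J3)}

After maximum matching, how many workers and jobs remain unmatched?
Unmatched: 0 workers, 0 jobs

Maximum matching size: 3
Workers: 3 total, 3 matched, 0 unmatched
Jobs: 3 total, 3 matched, 0 unmatched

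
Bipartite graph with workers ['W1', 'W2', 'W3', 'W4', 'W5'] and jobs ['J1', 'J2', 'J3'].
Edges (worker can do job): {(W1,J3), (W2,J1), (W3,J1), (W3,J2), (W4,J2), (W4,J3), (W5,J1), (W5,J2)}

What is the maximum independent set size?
Maximum independent set = 5

By König's theorem:
- Min vertex cover = Max matching = 3
- Max independent set = Total vertices - Min vertex cover
- Max independent set = 8 - 3 = 5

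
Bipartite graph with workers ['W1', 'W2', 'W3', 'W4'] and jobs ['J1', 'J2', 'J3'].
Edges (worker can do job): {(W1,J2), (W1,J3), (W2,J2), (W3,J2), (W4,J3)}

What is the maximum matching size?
Maximum matching size = 2

Maximum matching: {(W3,J2), (W4,J3)}
Size: 2

This assigns 2 workers to 2 distinct jobs.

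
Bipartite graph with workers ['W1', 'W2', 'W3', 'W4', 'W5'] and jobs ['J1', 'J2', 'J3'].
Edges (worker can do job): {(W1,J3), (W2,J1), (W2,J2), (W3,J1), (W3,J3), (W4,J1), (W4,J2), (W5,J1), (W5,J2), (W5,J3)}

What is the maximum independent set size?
Maximum independent set = 5

By König's theorem:
- Min vertex cover = Max matching = 3
- Max independent set = Total vertices - Min vertex cover
- Max independent set = 8 - 3 = 5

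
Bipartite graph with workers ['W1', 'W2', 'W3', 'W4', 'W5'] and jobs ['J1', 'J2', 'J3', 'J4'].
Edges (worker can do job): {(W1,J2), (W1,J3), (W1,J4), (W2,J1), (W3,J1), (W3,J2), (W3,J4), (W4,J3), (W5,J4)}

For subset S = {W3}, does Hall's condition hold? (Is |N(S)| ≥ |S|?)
Yes: |N(S)| = 3, |S| = 1

Subset S = {W3}
Neighbors N(S) = {J1, J2, J4}

|N(S)| = 3, |S| = 1
Hall's condition: |N(S)| ≥ |S| is satisfied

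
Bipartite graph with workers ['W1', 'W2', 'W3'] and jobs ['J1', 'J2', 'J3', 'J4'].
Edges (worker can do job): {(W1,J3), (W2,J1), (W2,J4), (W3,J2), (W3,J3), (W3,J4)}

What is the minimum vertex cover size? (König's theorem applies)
Minimum vertex cover size = 3

By König's theorem: in bipartite graphs,
min vertex cover = max matching = 3

Maximum matching has size 3, so minimum vertex cover also has size 3.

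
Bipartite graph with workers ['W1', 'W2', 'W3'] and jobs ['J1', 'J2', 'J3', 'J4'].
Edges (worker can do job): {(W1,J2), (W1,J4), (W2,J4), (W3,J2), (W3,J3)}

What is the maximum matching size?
Maximum matching size = 3

Maximum matching: {(W1,J2), (W2,J4), (W3,J3)}
Size: 3

This assigns 3 workers to 3 distinct jobs.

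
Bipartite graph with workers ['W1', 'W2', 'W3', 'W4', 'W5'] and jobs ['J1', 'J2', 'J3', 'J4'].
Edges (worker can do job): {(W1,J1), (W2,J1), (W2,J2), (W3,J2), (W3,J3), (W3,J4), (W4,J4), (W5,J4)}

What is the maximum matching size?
Maximum matching size = 4

Maximum matching: {(W1,J1), (W2,J2), (W3,J3), (W5,J4)}
Size: 4

This assigns 4 workers to 4 distinct jobs.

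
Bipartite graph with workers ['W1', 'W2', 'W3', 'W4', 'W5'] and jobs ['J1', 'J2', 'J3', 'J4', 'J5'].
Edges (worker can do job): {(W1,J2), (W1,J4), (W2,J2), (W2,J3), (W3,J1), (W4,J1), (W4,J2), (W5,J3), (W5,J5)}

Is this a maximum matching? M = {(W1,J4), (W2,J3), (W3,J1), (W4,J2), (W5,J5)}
Yes, size 5 is maximum

Proposed matching has size 5.
Maximum matching size for this graph: 5.

This is a maximum matching.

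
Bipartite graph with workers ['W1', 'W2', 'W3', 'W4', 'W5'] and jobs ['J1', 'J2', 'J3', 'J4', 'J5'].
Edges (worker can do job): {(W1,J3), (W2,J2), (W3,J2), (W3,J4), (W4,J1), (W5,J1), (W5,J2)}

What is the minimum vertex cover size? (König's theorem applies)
Minimum vertex cover size = 4

By König's theorem: in bipartite graphs,
min vertex cover = max matching = 4

Maximum matching has size 4, so minimum vertex cover also has size 4.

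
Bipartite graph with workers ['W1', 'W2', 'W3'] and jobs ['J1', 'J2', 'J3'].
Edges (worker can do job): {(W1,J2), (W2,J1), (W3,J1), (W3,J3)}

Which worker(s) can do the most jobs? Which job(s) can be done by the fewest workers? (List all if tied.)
Most versatile: W3 (2 jobs); Least covered: J2, J3 (1 workers)

Worker degrees (jobs they can do): W1:1, W2:1, W3:2
Job degrees (workers who can do it): J1:2, J2:1, J3:1

Maximum worker degree is 2, achieved by: W3
Minimum job degree is 1, achieved by: J2, J3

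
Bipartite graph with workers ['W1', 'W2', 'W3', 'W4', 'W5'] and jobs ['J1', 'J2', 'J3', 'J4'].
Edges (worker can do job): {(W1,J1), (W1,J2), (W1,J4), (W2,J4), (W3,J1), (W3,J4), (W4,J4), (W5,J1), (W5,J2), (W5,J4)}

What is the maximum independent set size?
Maximum independent set = 6

By König's theorem:
- Min vertex cover = Max matching = 3
- Max independent set = Total vertices - Min vertex cover
- Max independent set = 9 - 3 = 6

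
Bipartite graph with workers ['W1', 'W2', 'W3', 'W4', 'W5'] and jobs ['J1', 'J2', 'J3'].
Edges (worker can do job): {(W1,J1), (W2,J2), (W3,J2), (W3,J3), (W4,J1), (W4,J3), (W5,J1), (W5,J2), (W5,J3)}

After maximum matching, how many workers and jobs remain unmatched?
Unmatched: 2 workers, 0 jobs

Maximum matching size: 3
Workers: 5 total, 3 matched, 2 unmatched
Jobs: 3 total, 3 matched, 0 unmatched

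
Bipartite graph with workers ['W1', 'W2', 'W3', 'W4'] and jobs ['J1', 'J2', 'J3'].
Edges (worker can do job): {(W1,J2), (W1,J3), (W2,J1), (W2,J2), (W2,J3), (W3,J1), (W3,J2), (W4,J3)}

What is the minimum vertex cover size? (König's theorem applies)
Minimum vertex cover size = 3

By König's theorem: in bipartite graphs,
min vertex cover = max matching = 3

Maximum matching has size 3, so minimum vertex cover also has size 3.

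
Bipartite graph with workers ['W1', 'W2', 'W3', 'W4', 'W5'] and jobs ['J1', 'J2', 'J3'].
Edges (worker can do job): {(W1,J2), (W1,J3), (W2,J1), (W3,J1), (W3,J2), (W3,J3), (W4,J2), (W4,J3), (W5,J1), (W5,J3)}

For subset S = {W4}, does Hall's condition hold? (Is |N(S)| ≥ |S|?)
Yes: |N(S)| = 2, |S| = 1

Subset S = {W4}
Neighbors N(S) = {J2, J3}

|N(S)| = 2, |S| = 1
Hall's condition: |N(S)| ≥ |S| is satisfied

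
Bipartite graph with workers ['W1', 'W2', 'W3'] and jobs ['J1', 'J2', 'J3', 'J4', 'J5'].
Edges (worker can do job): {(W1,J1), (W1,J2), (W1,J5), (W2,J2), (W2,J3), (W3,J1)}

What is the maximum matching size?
Maximum matching size = 3

Maximum matching: {(W1,J2), (W2,J3), (W3,J1)}
Size: 3

This assigns 3 workers to 3 distinct jobs.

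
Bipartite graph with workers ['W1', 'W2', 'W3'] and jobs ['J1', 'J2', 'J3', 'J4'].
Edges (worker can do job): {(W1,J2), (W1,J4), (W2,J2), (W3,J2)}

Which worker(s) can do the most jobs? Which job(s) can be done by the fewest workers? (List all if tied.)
Most versatile: W1 (2 jobs); Least covered: J1, J3 (0 workers)

Worker degrees (jobs they can do): W1:2, W2:1, W3:1
Job degrees (workers who can do it): J1:0, J2:3, J3:0, J4:1

Maximum worker degree is 2, achieved by: W1
Minimum job degree is 0, achieved by: J1, J3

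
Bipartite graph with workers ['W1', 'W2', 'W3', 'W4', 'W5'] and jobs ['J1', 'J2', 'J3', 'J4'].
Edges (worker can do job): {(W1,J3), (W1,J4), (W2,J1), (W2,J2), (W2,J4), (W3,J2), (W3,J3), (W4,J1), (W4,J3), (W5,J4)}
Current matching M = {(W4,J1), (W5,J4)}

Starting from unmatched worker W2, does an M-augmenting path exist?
Yes: W2 → J1 → W4 → J3

An M-augmenting path alternates non-matching / matching edges, starting and ending at unmatched vertices.
Path: W2 → J1 → W4 → J3
(J3 is unmatched in M, so the path is augmenting.)
Flipping edges along this path would increase |M| from 2 to 3.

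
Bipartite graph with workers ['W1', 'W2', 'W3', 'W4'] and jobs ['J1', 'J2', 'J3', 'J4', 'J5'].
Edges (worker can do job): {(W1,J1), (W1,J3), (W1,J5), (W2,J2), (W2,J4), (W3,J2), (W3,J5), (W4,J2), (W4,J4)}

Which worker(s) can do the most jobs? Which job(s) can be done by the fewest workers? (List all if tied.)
Most versatile: W1 (3 jobs); Least covered: J1, J3 (1 workers)

Worker degrees (jobs they can do): W1:3, W2:2, W3:2, W4:2
Job degrees (workers who can do it): J1:1, J2:3, J3:1, J4:2, J5:2

Maximum worker degree is 3, achieved by: W1
Minimum job degree is 1, achieved by: J1, J3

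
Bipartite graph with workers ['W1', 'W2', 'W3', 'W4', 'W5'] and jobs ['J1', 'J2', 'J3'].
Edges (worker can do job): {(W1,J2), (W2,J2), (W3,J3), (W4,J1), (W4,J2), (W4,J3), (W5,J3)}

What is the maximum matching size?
Maximum matching size = 3

Maximum matching: {(W1,J2), (W3,J3), (W4,J1)}
Size: 3

This assigns 3 workers to 3 distinct jobs.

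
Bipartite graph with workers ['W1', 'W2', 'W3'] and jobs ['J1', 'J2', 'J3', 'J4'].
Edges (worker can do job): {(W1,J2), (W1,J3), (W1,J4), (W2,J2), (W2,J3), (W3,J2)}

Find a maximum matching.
Matching: {(W1,J4), (W2,J3), (W3,J2)}

Maximum matching (size 3):
  W1 → J4
  W2 → J3
  W3 → J2

Each worker is assigned to at most one job, and each job to at most one worker.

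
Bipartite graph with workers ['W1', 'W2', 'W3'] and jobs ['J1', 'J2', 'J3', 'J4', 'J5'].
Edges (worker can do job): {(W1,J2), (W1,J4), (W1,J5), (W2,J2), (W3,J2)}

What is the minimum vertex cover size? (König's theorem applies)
Minimum vertex cover size = 2

By König's theorem: in bipartite graphs,
min vertex cover = max matching = 2

Maximum matching has size 2, so minimum vertex cover also has size 2.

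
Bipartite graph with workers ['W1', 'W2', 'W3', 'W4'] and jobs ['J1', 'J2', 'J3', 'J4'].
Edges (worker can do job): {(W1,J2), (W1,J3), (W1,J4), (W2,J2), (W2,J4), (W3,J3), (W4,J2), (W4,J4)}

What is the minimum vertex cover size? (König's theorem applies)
Minimum vertex cover size = 3

By König's theorem: in bipartite graphs,
min vertex cover = max matching = 3

Maximum matching has size 3, so minimum vertex cover also has size 3.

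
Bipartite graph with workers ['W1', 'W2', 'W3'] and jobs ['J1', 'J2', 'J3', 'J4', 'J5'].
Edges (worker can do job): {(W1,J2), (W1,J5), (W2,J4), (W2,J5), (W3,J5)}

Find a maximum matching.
Matching: {(W1,J2), (W2,J4), (W3,J5)}

Maximum matching (size 3):
  W1 → J2
  W2 → J4
  W3 → J5

Each worker is assigned to at most one job, and each job to at most one worker.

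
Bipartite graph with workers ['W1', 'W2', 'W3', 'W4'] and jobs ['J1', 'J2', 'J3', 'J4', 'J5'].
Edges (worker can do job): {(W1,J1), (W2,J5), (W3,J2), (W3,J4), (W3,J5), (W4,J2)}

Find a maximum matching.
Matching: {(W1,J1), (W2,J5), (W3,J4), (W4,J2)}

Maximum matching (size 4):
  W1 → J1
  W2 → J5
  W3 → J4
  W4 → J2

Each worker is assigned to at most one job, and each job to at most one worker.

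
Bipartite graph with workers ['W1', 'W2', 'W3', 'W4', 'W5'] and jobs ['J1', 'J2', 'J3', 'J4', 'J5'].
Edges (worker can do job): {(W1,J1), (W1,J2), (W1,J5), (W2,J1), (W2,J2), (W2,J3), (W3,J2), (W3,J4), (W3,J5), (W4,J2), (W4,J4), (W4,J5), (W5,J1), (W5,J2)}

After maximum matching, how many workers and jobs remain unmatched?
Unmatched: 0 workers, 0 jobs

Maximum matching size: 5
Workers: 5 total, 5 matched, 0 unmatched
Jobs: 5 total, 5 matched, 0 unmatched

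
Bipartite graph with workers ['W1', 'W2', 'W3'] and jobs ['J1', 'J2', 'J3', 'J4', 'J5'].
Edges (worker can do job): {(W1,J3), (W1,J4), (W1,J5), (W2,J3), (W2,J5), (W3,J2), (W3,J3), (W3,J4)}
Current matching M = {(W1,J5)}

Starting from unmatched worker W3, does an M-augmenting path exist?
Yes: W3 → J4

An M-augmenting path alternates non-matching / matching edges, starting and ending at unmatched vertices.
Path: W3 → J4
(J4 is unmatched in M, so the path is augmenting.)
Flipping edges along this path would increase |M| from 1 to 2.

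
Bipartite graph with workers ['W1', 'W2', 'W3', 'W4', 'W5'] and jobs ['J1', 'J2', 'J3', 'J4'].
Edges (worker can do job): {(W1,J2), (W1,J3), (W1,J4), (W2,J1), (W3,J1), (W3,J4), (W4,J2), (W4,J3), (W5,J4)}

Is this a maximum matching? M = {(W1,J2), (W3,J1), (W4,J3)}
No, size 3 is not maximum

Proposed matching has size 3.
Maximum matching size for this graph: 4.

This is NOT maximum - can be improved to size 4.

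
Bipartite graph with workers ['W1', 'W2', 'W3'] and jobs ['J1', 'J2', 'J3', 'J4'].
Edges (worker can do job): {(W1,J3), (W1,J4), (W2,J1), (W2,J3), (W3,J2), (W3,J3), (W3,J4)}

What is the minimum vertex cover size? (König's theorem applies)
Minimum vertex cover size = 3

By König's theorem: in bipartite graphs,
min vertex cover = max matching = 3

Maximum matching has size 3, so minimum vertex cover also has size 3.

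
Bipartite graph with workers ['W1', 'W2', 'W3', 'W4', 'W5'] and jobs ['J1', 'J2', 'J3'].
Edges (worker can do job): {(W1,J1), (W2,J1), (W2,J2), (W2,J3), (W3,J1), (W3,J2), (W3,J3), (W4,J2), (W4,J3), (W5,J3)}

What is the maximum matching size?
Maximum matching size = 3

Maximum matching: {(W3,J1), (W4,J2), (W5,J3)}
Size: 3

This assigns 3 workers to 3 distinct jobs.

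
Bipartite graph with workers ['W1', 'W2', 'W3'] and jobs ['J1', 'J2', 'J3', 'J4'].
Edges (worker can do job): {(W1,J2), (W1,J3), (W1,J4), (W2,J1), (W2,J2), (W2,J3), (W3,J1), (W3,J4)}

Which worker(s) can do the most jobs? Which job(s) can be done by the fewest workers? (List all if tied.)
Most versatile: W1, W2 (3 jobs); Least covered: J1, J2, J3, J4 (2 workers)

Worker degrees (jobs they can do): W1:3, W2:3, W3:2
Job degrees (workers who can do it): J1:2, J2:2, J3:2, J4:2

Maximum worker degree is 3, achieved by: W1, W2
Minimum job degree is 2, achieved by: J1, J2, J3, J4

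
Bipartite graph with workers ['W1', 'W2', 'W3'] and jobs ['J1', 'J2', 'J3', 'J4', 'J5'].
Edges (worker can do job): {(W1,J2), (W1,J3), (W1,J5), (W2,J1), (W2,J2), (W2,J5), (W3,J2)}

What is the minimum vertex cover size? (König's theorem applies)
Minimum vertex cover size = 3

By König's theorem: in bipartite graphs,
min vertex cover = max matching = 3

Maximum matching has size 3, so minimum vertex cover also has size 3.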